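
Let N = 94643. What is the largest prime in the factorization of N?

94643 = 31 · 3053
3053 = 43 · 71
71 is prime.
So 94643 = 31 · 43 · 71; the largest prime factor is 71.

71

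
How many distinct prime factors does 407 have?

407 = 11 · 37
407 = 11 · 37, which has 2 distinct prime factors.

2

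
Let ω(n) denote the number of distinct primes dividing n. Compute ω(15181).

15181 = 17 · 893
893 = 19 · 47
15181 = 17 · 19 · 47, which has 3 distinct prime factors.

3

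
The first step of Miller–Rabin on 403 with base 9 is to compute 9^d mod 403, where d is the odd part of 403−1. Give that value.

403 − 1 = 402 = 2^1 · 201, so d = 201.
9^1 ≡ 9 (mod 403)
9^2 ≡ 9^2 = 81 ≡ 81 (mod 403)
9^4 ≡ 81^2 = 6561 ≡ 113 (mod 403)
9^8 ≡ 113^2 = 12769 ≡ 276 (mod 403)
9^16 ≡ 276^2 = 76176 ≡ 9 (mod 403)
9^32 ≡ 9^2 = 81 ≡ 81 (mod 403)
9^64 ≡ 81^2 = 6561 ≡ 113 (mod 403)
9^128 ≡ 113^2 = 12769 ≡ 276 (mod 403)
201 = 128 + 64 + 8 + 1 in binary powers of 2.
So 9^201 ≡ 276 · 113 · 276 · 9 ≡ 287 (mod 403).
Squaring chain: 287; never reaches −1, so base 9 is a Miller–Rabin witness that 403 is composite.

287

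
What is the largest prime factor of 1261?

97

1261 = 13 · 97
97 is prime.
So 1261 = 13 · 97; the largest prime factor is 97.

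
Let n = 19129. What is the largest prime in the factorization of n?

47

19129 = 11 · 1739
1739 = 37 · 47
47 is prime.
So 19129 = 11 · 37 · 47; the largest prime factor is 47.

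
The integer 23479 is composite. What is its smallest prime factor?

23479 is odd.
Digit sum 25, not divisible by 3.
Ends in 9: not divisible by 5.
7: 23479 = 7·3354 + 1
11: 23479 = 11·2134 + 5
13: 23479 = 13·1806 + 1
17: 23479 = 17·1381 + 2
19: 23479 = 19·1235 + 14
23: 23479 = 23·1020 + 19
29: 23479 = 29·809 + 18
31: 23479 = 31·757 + 12
37: 23479 = 37·634 + 21
41: 23479 = 41·572 + 27
43: 23479 = 43·546 + 1
47: 23479 = 47·499 + 26
53: 23479 = 53·443

53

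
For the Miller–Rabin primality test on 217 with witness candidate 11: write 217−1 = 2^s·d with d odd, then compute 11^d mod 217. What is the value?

217 − 1 = 216 = 2^3 · 27, so d = 27.
11^1 ≡ 11 (mod 217)
11^2 ≡ 11^2 = 121 ≡ 121 (mod 217)
11^4 ≡ 121^2 = 14641 ≡ 102 (mod 217)
11^8 ≡ 102^2 = 10404 ≡ 205 (mod 217)
11^16 ≡ 205^2 = 42025 ≡ 144 (mod 217)
27 = 16 + 8 + 2 + 1 in binary powers of 2.
So 11^27 ≡ 144 · 205 · 121 · 11 ≡ 15 (mod 217).
Squaring chain: 15 → 8 → 64; never reaches −1, so base 11 is a Miller–Rabin witness that 217 is composite.

15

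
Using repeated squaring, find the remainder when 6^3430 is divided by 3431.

1955

6^1 ≡ 6 (mod 3431)
6^2 ≡ 6^2 = 36 ≡ 36 (mod 3431)
6^4 ≡ 36^2 = 1296 ≡ 1296 (mod 3431)
6^8 ≡ 1296^2 = 1679616 ≡ 1857 (mod 3431)
6^16 ≡ 1857^2 = 3448449 ≡ 294 (mod 3431)
6^32 ≡ 294^2 = 86436 ≡ 661 (mod 3431)
6^64 ≡ 661^2 = 436921 ≡ 1184 (mod 3431)
6^128 ≡ 1184^2 = 1401856 ≡ 2008 (mod 3431)
6^256 ≡ 2008^2 = 4032064 ≡ 639 (mod 3431)
6^512 ≡ 639^2 = 408321 ≡ 32 (mod 3431)
6^1024 ≡ 32^2 = 1024 ≡ 1024 (mod 3431)
6^2048 ≡ 1024^2 = 1048576 ≡ 2121 (mod 3431)
3430 = 2048 + 1024 + 256 + 64 + 32 + 4 + 2 in binary powers of 2.
So 6^3430 ≡ 2121 · 1024 · 639 · 1184 · 661 · 1296 · 36 ≡ 1955 (mod 3431).
Since 1955 ≠ 1, base 6 is a Fermat witness: 3431 is composite.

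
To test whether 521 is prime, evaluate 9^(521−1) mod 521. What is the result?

9^1 ≡ 9 (mod 521)
9^2 ≡ 9^2 = 81 ≡ 81 (mod 521)
9^4 ≡ 81^2 = 6561 ≡ 309 (mod 521)
9^8 ≡ 309^2 = 95481 ≡ 138 (mod 521)
9^16 ≡ 138^2 = 19044 ≡ 288 (mod 521)
9^32 ≡ 288^2 = 82944 ≡ 105 (mod 521)
9^64 ≡ 105^2 = 11025 ≡ 84 (mod 521)
9^128 ≡ 84^2 = 7056 ≡ 283 (mod 521)
9^256 ≡ 283^2 = 80089 ≡ 376 (mod 521)
9^512 ≡ 376^2 = 141376 ≡ 185 (mod 521)
520 = 512 + 8 in binary powers of 2.
So 9^520 ≡ 185 · 138 ≡ 1 (mod 521).
Since the result is 1, base 9 gives no evidence that 521 is composite.

1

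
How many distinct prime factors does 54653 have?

3

54653 = 31 · 1763
1763 = 41 · 43
54653 = 31 · 41 · 43, which has 3 distinct prime factors.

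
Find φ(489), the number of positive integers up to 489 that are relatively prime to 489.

324

Factor: 489 = 3 · 163.
φ(489) = (3−1) · (163−1) = 2 · 162 = 324.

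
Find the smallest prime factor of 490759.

490759 is odd.
Digit sum 34, not divisible by 3.
Ends in 9: not divisible by 5.
7: 490759 = 7·70108 + 3
11: 490759 = 11·44614 + 5
13: 490759 = 13·37750 + 9
17: 490759 = 17·28868 + 3
19: 490759 = 19·25829 + 8
23: 490759 = 23·21337 + 8
29: 490759 = 29·16922 + 21
31: 490759 = 31·15830 + 29
37: 490759 = 37·13263 + 28
41: 490759 = 41·11969 + 30
43: 490759 = 43·11413

43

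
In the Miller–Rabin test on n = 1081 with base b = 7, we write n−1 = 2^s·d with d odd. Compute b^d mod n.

366

1081 − 1 = 1080 = 2^3 · 135, so d = 135.
7^1 ≡ 7 (mod 1081)
7^2 ≡ 7^2 = 49 ≡ 49 (mod 1081)
7^4 ≡ 49^2 = 2401 ≡ 239 (mod 1081)
7^8 ≡ 239^2 = 57121 ≡ 909 (mod 1081)
7^16 ≡ 909^2 = 826281 ≡ 397 (mod 1081)
7^32 ≡ 397^2 = 157609 ≡ 864 (mod 1081)
7^64 ≡ 864^2 = 746496 ≡ 606 (mod 1081)
7^128 ≡ 606^2 = 367236 ≡ 777 (mod 1081)
135 = 128 + 4 + 2 + 1 in binary powers of 2.
So 7^135 ≡ 777 · 239 · 49 · 7 ≡ 366 (mod 1081).
Squaring chain: 366 → 993 → 177; never reaches −1, so base 7 is a Miller–Rabin witness that 1081 is composite.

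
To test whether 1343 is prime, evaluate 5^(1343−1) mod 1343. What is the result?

1137

5^1 ≡ 5 (mod 1343)
5^2 ≡ 5^2 = 25 ≡ 25 (mod 1343)
5^4 ≡ 25^2 = 625 ≡ 625 (mod 1343)
5^8 ≡ 625^2 = 390625 ≡ 1155 (mod 1343)
5^16 ≡ 1155^2 = 1334025 ≡ 426 (mod 1343)
5^32 ≡ 426^2 = 181476 ≡ 171 (mod 1343)
5^64 ≡ 171^2 = 29241 ≡ 1038 (mod 1343)
5^128 ≡ 1038^2 = 1077444 ≡ 358 (mod 1343)
5^256 ≡ 358^2 = 128164 ≡ 579 (mod 1343)
5^512 ≡ 579^2 = 335241 ≡ 834 (mod 1343)
5^1024 ≡ 834^2 = 695556 ≡ 1225 (mod 1343)
1342 = 1024 + 256 + 32 + 16 + 8 + 4 + 2 in binary powers of 2.
So 5^1342 ≡ 1225 · 579 · 171 · 426 · 1155 · 625 · 25 ≡ 1137 (mod 1343).
Since 1137 ≠ 1, base 5 is a Fermat witness: 1343 is composite.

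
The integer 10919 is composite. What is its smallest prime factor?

61

10919 is odd.
Digit sum 20, not divisible by 3.
Ends in 9: not divisible by 5.
7: 10919 = 7·1559 + 6
11: 10919 = 11·992 + 7
13: 10919 = 13·839 + 12
17: 10919 = 17·642 + 5
19: 10919 = 19·574 + 13
23: 10919 = 23·474 + 17
29: 10919 = 29·376 + 15
31: 10919 = 31·352 + 7
37: 10919 = 37·295 + 4
41: 10919 = 41·266 + 13
43: 10919 = 43·253 + 40
47: 10919 = 47·232 + 15
53: 10919 = 53·206 + 1
59: 10919 = 59·185 + 4
61: 10919 = 61·179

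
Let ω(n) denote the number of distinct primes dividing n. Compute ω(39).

2

39 = 3 · 13
39 = 3 · 13, which has 2 distinct prime factors.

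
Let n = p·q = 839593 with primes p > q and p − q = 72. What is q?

881

Since p = q + 72, we have 839593 = q(q + 72), so q² + 72q − 839593 = 0.
Discriminant: 72² + 4·839593 = 5184 + 3358372 = 3363556; √3363556 = 1834.
q = (−72 + 1834)/2 = 881, and p = q + 72 = 953.
Check: 881 · 953 = 839593.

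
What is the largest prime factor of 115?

115 = 5 · 23
23 is prime.
So 115 = 5 · 23; the largest prime factor is 23.

23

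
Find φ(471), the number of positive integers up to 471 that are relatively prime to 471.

312

Factor: 471 = 3 · 157.
φ(471) = (3−1) · (157−1) = 2 · 156 = 312.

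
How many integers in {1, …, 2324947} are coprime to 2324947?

Factor: 2324947 = 89 · 151 · 173.
φ(2324947) = (89−1) · (151−1) · (173−1) = 88 · 150 · 172 = 2270400.

2270400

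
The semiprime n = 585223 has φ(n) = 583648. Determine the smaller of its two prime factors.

φ(n) = (p−1)(q−1) = n − (p+q) + 1, so p + q = 585223 − 583648 + 1 = 1576.
p and q are the roots of t² − 1576t + 585223 = 0.
Discriminant: 1576² − 4·585223 = 2483776 − 2340892 = 142884; √142884 = 378.
q = (1576 − 378)/2 = 599, p = (1576 + 378)/2 = 977.
Check: 599 · 977 = 585223.

599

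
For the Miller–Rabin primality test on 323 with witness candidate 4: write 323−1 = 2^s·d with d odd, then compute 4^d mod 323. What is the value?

323 − 1 = 322 = 2^1 · 161, so d = 161.
4^1 ≡ 4 (mod 323)
4^2 ≡ 4^2 = 16 ≡ 16 (mod 323)
4^4 ≡ 16^2 = 256 ≡ 256 (mod 323)
4^8 ≡ 256^2 = 65536 ≡ 290 (mod 323)
4^16 ≡ 290^2 = 84100 ≡ 120 (mod 323)
4^32 ≡ 120^2 = 14400 ≡ 188 (mod 323)
4^64 ≡ 188^2 = 35344 ≡ 137 (mod 323)
4^128 ≡ 137^2 = 18769 ≡ 35 (mod 323)
161 = 128 + 32 + 1 in binary powers of 2.
So 4^161 ≡ 35 · 188 · 4 ≡ 157 (mod 323).
Squaring chain: 157; never reaches −1, so base 4 is a Miller–Rabin witness that 323 is composite.

157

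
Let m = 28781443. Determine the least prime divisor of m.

28781443 is odd.
Digit sum 37, not divisible by 3.
Ends in 3: not divisible by 5.
7: 28781443 = 7·4111634 + 5
11: 28781443 = 11·2616494 + 9
13: 28781443 = 13·2213957 + 2
17: 28781443 = 17·1693026 + 1
19: 28781443 = 19·1514812 + 15
23: 28781443 = 23·1251367 + 2
29: 28781443 = 29·992463 + 16
31: 28781443 = 31·928433 + 20
37: 28781443 = 37·777876 + 31
41: 28781443 = 41·701986 + 17
43: 28781443 = 43·669335 + 38
47: 28781443 = 47·612371 + 6
53: 28781443 = 53·543046 + 5
59: 28781443 = 59·487821 + 4
61: 28781443 = 61·471826 + 57
67: 28781443 = 67·429573 + 52
71: 28781443 = 71·405372 + 31
73: 28781443 = 73·394266 + 25
79: 28781443 = 79·364322 + 5
83: 28781443 = 83·346764 + 31
89: 28781443 = 89·323387

89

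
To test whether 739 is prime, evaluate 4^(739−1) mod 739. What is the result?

4^1 ≡ 4 (mod 739)
4^2 ≡ 4^2 = 16 ≡ 16 (mod 739)
4^4 ≡ 16^2 = 256 ≡ 256 (mod 739)
4^8 ≡ 256^2 = 65536 ≡ 504 (mod 739)
4^16 ≡ 504^2 = 254016 ≡ 539 (mod 739)
4^32 ≡ 539^2 = 290521 ≡ 94 (mod 739)
4^64 ≡ 94^2 = 8836 ≡ 707 (mod 739)
4^128 ≡ 707^2 = 499849 ≡ 285 (mod 739)
4^256 ≡ 285^2 = 81225 ≡ 674 (mod 739)
4^512 ≡ 674^2 = 454276 ≡ 530 (mod 739)
738 = 512 + 128 + 64 + 32 + 2 in binary powers of 2.
So 4^738 ≡ 530 · 285 · 707 · 94 · 16 ≡ 1 (mod 739).
Since the result is 1, base 4 gives no evidence that 739 is composite.

1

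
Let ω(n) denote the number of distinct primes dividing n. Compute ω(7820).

7820 = 2^2 · 1955
1955 = 5 · 391
391 = 17 · 23
7820 = 2^2 · 5 · 17 · 23, which has 4 distinct prime factors.

4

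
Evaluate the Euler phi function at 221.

Factor: 221 = 13 · 17.
φ(221) = (13−1) · (17−1) = 12 · 16 = 192.

192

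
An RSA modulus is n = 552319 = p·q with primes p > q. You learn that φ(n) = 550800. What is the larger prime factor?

φ(n) = (p−1)(q−1) = n − (p+q) + 1, so p + q = 552319 − 550800 + 1 = 1520.
p and q are the roots of t² − 1520t + 552319 = 0.
Discriminant: 1520² − 4·552319 = 2310400 − 2209276 = 101124; √101124 = 318.
q = (1520 − 318)/2 = 601, p = (1520 + 318)/2 = 919.
Check: 601 · 919 = 552319.

919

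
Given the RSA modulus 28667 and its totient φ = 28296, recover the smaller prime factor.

φ(n) = (p−1)(q−1) = n − (p+q) + 1, so p + q = 28667 − 28296 + 1 = 372.
p and q are the roots of t² − 372t + 28667 = 0.
Discriminant: 372² − 4·28667 = 138384 − 114668 = 23716; √23716 = 154.
q = (372 − 154)/2 = 109, p = (372 + 154)/2 = 263.
Check: 109 · 263 = 28667.

109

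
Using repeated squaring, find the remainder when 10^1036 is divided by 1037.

10^1 ≡ 10 (mod 1037)
10^2 ≡ 10^2 = 100 ≡ 100 (mod 1037)
10^4 ≡ 100^2 = 10000 ≡ 667 (mod 1037)
10^8 ≡ 667^2 = 444889 ≡ 16 (mod 1037)
10^16 ≡ 16^2 = 256 ≡ 256 (mod 1037)
10^32 ≡ 256^2 = 65536 ≡ 205 (mod 1037)
10^64 ≡ 205^2 = 42025 ≡ 545 (mod 1037)
10^128 ≡ 545^2 = 297025 ≡ 443 (mod 1037)
10^256 ≡ 443^2 = 196249 ≡ 256 (mod 1037)
10^512 ≡ 256^2 = 65536 ≡ 205 (mod 1037)
10^1024 ≡ 205^2 = 42025 ≡ 545 (mod 1037)
1036 = 1024 + 8 + 4 in binary powers of 2.
So 10^1036 ≡ 545 · 16 · 667 ≡ 744 (mod 1037).
Since 744 ≠ 1, base 10 is a Fermat witness: 1037 is composite.

744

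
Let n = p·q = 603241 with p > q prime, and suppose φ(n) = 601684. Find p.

φ(n) = (p−1)(q−1) = n − (p+q) + 1, so p + q = 603241 − 601684 + 1 = 1558.
p and q are the roots of t² − 1558t + 603241 = 0.
Discriminant: 1558² − 4·603241 = 2427364 − 2412964 = 14400; √14400 = 120.
q = (1558 − 120)/2 = 719, p = (1558 + 120)/2 = 839.
Check: 719 · 839 = 603241.

839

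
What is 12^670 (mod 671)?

474

12^1 ≡ 12 (mod 671)
12^2 ≡ 12^2 = 144 ≡ 144 (mod 671)
12^4 ≡ 144^2 = 20736 ≡ 606 (mod 671)
12^8 ≡ 606^2 = 367236 ≡ 199 (mod 671)
12^16 ≡ 199^2 = 39601 ≡ 12 (mod 671)
12^32 ≡ 12^2 = 144 ≡ 144 (mod 671)
12^64 ≡ 144^2 = 20736 ≡ 606 (mod 671)
12^128 ≡ 606^2 = 367236 ≡ 199 (mod 671)
12^256 ≡ 199^2 = 39601 ≡ 12 (mod 671)
12^512 ≡ 12^2 = 144 ≡ 144 (mod 671)
670 = 512 + 128 + 16 + 8 + 4 + 2 in binary powers of 2.
So 12^670 ≡ 144 · 199 · 12 · 199 · 606 · 144 ≡ 474 (mod 671).
Since 474 ≠ 1, base 12 is a Fermat witness: 671 is composite.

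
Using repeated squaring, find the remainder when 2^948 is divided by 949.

300

2^1 ≡ 2 (mod 949)
2^2 ≡ 2^2 = 4 ≡ 4 (mod 949)
2^4 ≡ 4^2 = 16 ≡ 16 (mod 949)
2^8 ≡ 16^2 = 256 ≡ 256 (mod 949)
2^16 ≡ 256^2 = 65536 ≡ 55 (mod 949)
2^32 ≡ 55^2 = 3025 ≡ 178 (mod 949)
2^64 ≡ 178^2 = 31684 ≡ 367 (mod 949)
2^128 ≡ 367^2 = 134689 ≡ 880 (mod 949)
2^256 ≡ 880^2 = 774400 ≡ 16 (mod 949)
2^512 ≡ 16^2 = 256 ≡ 256 (mod 949)
948 = 512 + 256 + 128 + 32 + 16 + 4 in binary powers of 2.
So 2^948 ≡ 256 · 16 · 880 · 178 · 55 · 16 ≡ 300 (mod 949).
Since 300 ≠ 1, base 2 is a Fermat witness: 949 is composite.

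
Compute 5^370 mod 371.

149

5^1 ≡ 5 (mod 371)
5^2 ≡ 5^2 = 25 ≡ 25 (mod 371)
5^4 ≡ 25^2 = 625 ≡ 254 (mod 371)
5^8 ≡ 254^2 = 64516 ≡ 333 (mod 371)
5^16 ≡ 333^2 = 110889 ≡ 331 (mod 371)
5^32 ≡ 331^2 = 109561 ≡ 116 (mod 371)
5^64 ≡ 116^2 = 13456 ≡ 100 (mod 371)
5^128 ≡ 100^2 = 10000 ≡ 354 (mod 371)
5^256 ≡ 354^2 = 125316 ≡ 289 (mod 371)
370 = 256 + 64 + 32 + 16 + 2 in binary powers of 2.
So 5^370 ≡ 289 · 100 · 116 · 331 · 25 ≡ 149 (mod 371).
Since 149 ≠ 1, base 5 is a Fermat witness: 371 is composite.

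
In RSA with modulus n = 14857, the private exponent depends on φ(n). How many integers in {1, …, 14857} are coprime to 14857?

14596

Factor: 14857 = 83 · 179.
φ(14857) = (83−1) · (179−1) = 82 · 178 = 14596.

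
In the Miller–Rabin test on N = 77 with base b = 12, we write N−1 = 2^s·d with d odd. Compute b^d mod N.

77 − 1 = 76 = 2^2 · 19, so d = 19.
12^1 ≡ 12 (mod 77)
12^2 ≡ 12^2 = 144 ≡ 67 (mod 77)
12^4 ≡ 67^2 = 4489 ≡ 23 (mod 77)
12^8 ≡ 23^2 = 529 ≡ 67 (mod 77)
12^16 ≡ 67^2 = 4489 ≡ 23 (mod 77)
19 = 16 + 2 + 1 in binary powers of 2.
So 12^19 ≡ 23 · 67 · 12 ≡ 12 (mod 77).
Squaring chain: 12 → 67; never reaches −1, so base 12 is a Miller–Rabin witness that 77 is composite.

12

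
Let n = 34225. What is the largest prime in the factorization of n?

37

34225 = 5 · 6845
6845 = 5 · 1369
1369 = 37 · 37
37 = 37 · 1
So 34225 = 5^2 · 37^2; the largest prime factor is 37.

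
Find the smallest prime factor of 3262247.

41

3262247 is odd.
Digit sum 26, not divisible by 3.
Ends in 7: not divisible by 5.
7: 3262247 = 7·466035 + 2
11: 3262247 = 11·296567 + 10
13: 3262247 = 13·250942 + 1
17: 3262247 = 17·191896 + 15
19: 3262247 = 19·171697 + 4
23: 3262247 = 23·141836 + 19
29: 3262247 = 29·112491 + 8
31: 3262247 = 31·105233 + 24
37: 3262247 = 37·88168 + 31
41: 3262247 = 41·79567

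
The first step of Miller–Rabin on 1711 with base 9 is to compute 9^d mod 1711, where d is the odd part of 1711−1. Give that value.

1711 − 1 = 1710 = 2^1 · 855, so d = 855.
9^1 ≡ 9 (mod 1711)
9^2 ≡ 9^2 = 81 ≡ 81 (mod 1711)
9^4 ≡ 81^2 = 6561 ≡ 1428 (mod 1711)
9^8 ≡ 1428^2 = 2039184 ≡ 1383 (mod 1711)
9^16 ≡ 1383^2 = 1912689 ≡ 1502 (mod 1711)
9^32 ≡ 1502^2 = 2256004 ≡ 906 (mod 1711)
9^64 ≡ 906^2 = 820836 ≡ 1267 (mod 1711)
9^128 ≡ 1267^2 = 1605289 ≡ 371 (mod 1711)
9^256 ≡ 371^2 = 137641 ≡ 761 (mod 1711)
9^512 ≡ 761^2 = 579121 ≡ 803 (mod 1711)
855 = 512 + 256 + 64 + 16 + 4 + 2 + 1 in binary powers of 2.
So 9^855 ≡ 803 · 761 · 1267 · 1502 · 1428 · 81 · 9 ≡ 1082 (mod 1711).
Squaring chain: 1082; never reaches −1, so base 9 is a Miller–Rabin witness that 1711 is composite.

1082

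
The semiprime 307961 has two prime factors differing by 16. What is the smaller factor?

Since p = q + 16, we have 307961 = q(q + 16), so q² + 16q − 307961 = 0.
Discriminant: 16² + 4·307961 = 256 + 1231844 = 1232100; √1232100 = 1110.
q = (−16 + 1110)/2 = 547, and p = q + 16 = 563.
Check: 547 · 563 = 307961.

547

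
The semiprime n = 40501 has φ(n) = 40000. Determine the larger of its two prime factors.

401

φ(n) = (p−1)(q−1) = n − (p+q) + 1, so p + q = 40501 − 40000 + 1 = 502.
p and q are the roots of t² − 502t + 40501 = 0.
Discriminant: 502² − 4·40501 = 252004 − 162004 = 90000; √90000 = 300.
q = (502 − 300)/2 = 101, p = (502 + 300)/2 = 401.
Check: 101 · 401 = 40501.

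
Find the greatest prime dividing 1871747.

79

1871747 = 19 · 98513
98513 = 29 · 3397
3397 = 43 · 79
79 is prime.
So 1871747 = 19 · 29 · 43 · 79; the largest prime factor is 79.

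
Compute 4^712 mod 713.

78

4^1 ≡ 4 (mod 713)
4^2 ≡ 4^2 = 16 ≡ 16 (mod 713)
4^4 ≡ 16^2 = 256 ≡ 256 (mod 713)
4^8 ≡ 256^2 = 65536 ≡ 653 (mod 713)
4^16 ≡ 653^2 = 426409 ≡ 35 (mod 713)
4^32 ≡ 35^2 = 1225 ≡ 512 (mod 713)
4^64 ≡ 512^2 = 262144 ≡ 473 (mod 713)
4^128 ≡ 473^2 = 223729 ≡ 560 (mod 713)
4^256 ≡ 560^2 = 313600 ≡ 593 (mod 713)
4^512 ≡ 593^2 = 351649 ≡ 140 (mod 713)
712 = 512 + 128 + 64 + 8 in binary powers of 2.
So 4^712 ≡ 140 · 560 · 473 · 653 ≡ 78 (mod 713).
Since 78 ≠ 1, base 4 is a Fermat witness: 713 is composite.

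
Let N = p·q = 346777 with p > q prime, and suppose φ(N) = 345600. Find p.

φ(n) = (p−1)(q−1) = n − (p+q) + 1, so p + q = 346777 − 345600 + 1 = 1178.
p and q are the roots of t² − 1178t + 346777 = 0.
Discriminant: 1178² − 4·346777 = 1387684 − 1387108 = 576; √576 = 24.
q = (1178 − 24)/2 = 577, p = (1178 + 24)/2 = 601.
Check: 577 · 601 = 346777.

601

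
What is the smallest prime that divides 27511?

27511 is odd.
Digit sum 16, not divisible by 3.
Ends in 1: not divisible by 5.
7: 27511 = 7·3930 + 1
11: 27511 = 11·2501

11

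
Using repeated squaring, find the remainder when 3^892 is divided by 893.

852

3^1 ≡ 3 (mod 893)
3^2 ≡ 3^2 = 9 ≡ 9 (mod 893)
3^4 ≡ 9^2 = 81 ≡ 81 (mod 893)
3^8 ≡ 81^2 = 6561 ≡ 310 (mod 893)
3^16 ≡ 310^2 = 96100 ≡ 549 (mod 893)
3^32 ≡ 549^2 = 301401 ≡ 460 (mod 893)
3^64 ≡ 460^2 = 211600 ≡ 852 (mod 893)
3^128 ≡ 852^2 = 725904 ≡ 788 (mod 893)
3^256 ≡ 788^2 = 620944 ≡ 309 (mod 893)
3^512 ≡ 309^2 = 95481 ≡ 823 (mod 893)
892 = 512 + 256 + 64 + 32 + 16 + 8 + 4 in binary powers of 2.
So 3^892 ≡ 823 · 309 · 852 · 460 · 549 · 310 · 81 ≡ 852 (mod 893).
Since 852 ≠ 1, base 3 is a Fermat witness: 893 is composite.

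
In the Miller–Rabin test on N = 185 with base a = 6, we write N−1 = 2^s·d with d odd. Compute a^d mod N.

31

185 − 1 = 184 = 2^3 · 23, so d = 23.
6^1 ≡ 6 (mod 185)
6^2 ≡ 6^2 = 36 ≡ 36 (mod 185)
6^4 ≡ 36^2 = 1296 ≡ 1 (mod 185)
6^8 ≡ 1^2 = 1 ≡ 1 (mod 185)
6^16 ≡ 1^2 = 1 ≡ 1 (mod 185)
23 = 16 + 4 + 2 + 1 in binary powers of 2.
So 6^23 ≡ 1 · 1 · 36 · 6 ≡ 31 (mod 185).
Squaring chain: 31 → 36 → 1; never reaches −1, so base 6 is a Miller–Rabin witness that 185 is composite.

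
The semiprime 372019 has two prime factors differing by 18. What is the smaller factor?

Since p = q + 18, we have 372019 = q(q + 18), so q² + 18q − 372019 = 0.
Discriminant: 18² + 4·372019 = 324 + 1488076 = 1488400; √1488400 = 1220.
q = (−18 + 1220)/2 = 601, and p = q + 18 = 619.
Check: 601 · 619 = 372019.

601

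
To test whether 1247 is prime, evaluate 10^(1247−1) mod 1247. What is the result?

10^1 ≡ 10 (mod 1247)
10^2 ≡ 10^2 = 100 ≡ 100 (mod 1247)
10^4 ≡ 100^2 = 10000 ≡ 24 (mod 1247)
10^8 ≡ 24^2 = 576 ≡ 576 (mod 1247)
10^16 ≡ 576^2 = 331776 ≡ 74 (mod 1247)
10^32 ≡ 74^2 = 5476 ≡ 488 (mod 1247)
10^64 ≡ 488^2 = 238144 ≡ 1214 (mod 1247)
10^128 ≡ 1214^2 = 1473796 ≡ 1089 (mod 1247)
10^256 ≡ 1089^2 = 1185921 ≡ 24 (mod 1247)
10^512 ≡ 24^2 = 576 ≡ 576 (mod 1247)
10^1024 ≡ 576^2 = 331776 ≡ 74 (mod 1247)
1246 = 1024 + 128 + 64 + 16 + 8 + 4 + 2 in binary powers of 2.
So 10^1246 ≡ 74 · 1089 · 1214 · 74 · 576 · 24 · 100 ≡ 608 (mod 1247).
Since 608 ≠ 1, base 10 is a Fermat witness: 1247 is composite.

608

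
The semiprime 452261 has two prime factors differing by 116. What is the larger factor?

Since p = q + 116, we have 452261 = q(q + 116), so q² + 116q − 452261 = 0.
Discriminant: 116² + 4·452261 = 13456 + 1809044 = 1822500; √1822500 = 1350.
q = (−116 + 1350)/2 = 617, and p = q + 116 = 733.
Check: 617 · 733 = 452261.

733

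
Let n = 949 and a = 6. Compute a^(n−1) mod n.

300

6^1 ≡ 6 (mod 949)
6^2 ≡ 6^2 = 36 ≡ 36 (mod 949)
6^4 ≡ 36^2 = 1296 ≡ 347 (mod 949)
6^8 ≡ 347^2 = 120409 ≡ 835 (mod 949)
6^16 ≡ 835^2 = 697225 ≡ 659 (mod 949)
6^32 ≡ 659^2 = 434281 ≡ 588 (mod 949)
6^64 ≡ 588^2 = 345744 ≡ 308 (mod 949)
6^128 ≡ 308^2 = 94864 ≡ 913 (mod 949)
6^256 ≡ 913^2 = 833569 ≡ 347 (mod 949)
6^512 ≡ 347^2 = 120409 ≡ 835 (mod 949)
948 = 512 + 256 + 128 + 32 + 16 + 4 in binary powers of 2.
So 6^948 ≡ 835 · 347 · 913 · 588 · 659 · 347 ≡ 300 (mod 949).
Since 300 ≠ 1, base 6 is a Fermat witness: 949 is composite.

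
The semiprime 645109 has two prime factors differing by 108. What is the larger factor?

859

Since p = q + 108, we have 645109 = q(q + 108), so q² + 108q − 645109 = 0.
Discriminant: 108² + 4·645109 = 11664 + 2580436 = 2592100; √2592100 = 1610.
q = (−108 + 1610)/2 = 751, and p = q + 108 = 859.
Check: 751 · 859 = 645109.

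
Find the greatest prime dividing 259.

37

259 = 7 · 37
37 is prime.
So 259 = 7 · 37; the largest prime factor is 37.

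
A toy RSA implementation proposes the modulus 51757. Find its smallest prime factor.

51757 is odd.
Digit sum 25, not divisible by 3.
Ends in 7: not divisible by 5.
7: 51757 = 7·7393 + 6
11: 51757 = 11·4705 + 2
13: 51757 = 13·3981 + 4
17: 51757 = 17·3044 + 9
19: 51757 = 19·2724 + 1
23: 51757 = 23·2250 + 7
29: 51757 = 29·1784 + 21
31: 51757 = 31·1669 + 18
37: 51757 = 37·1398 + 31
41: 51757 = 41·1262 + 15
43: 51757 = 43·1203 + 28
47: 51757 = 47·1101 + 10
53: 51757 = 53·976 + 29
59: 51757 = 59·877 + 14
61: 51757 = 61·848 + 29
67: 51757 = 67·772 + 33
71: 51757 = 71·728 + 69
73: 51757 = 73·709

73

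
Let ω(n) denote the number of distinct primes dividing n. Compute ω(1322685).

1322685 = 3^2 · 146965
146965 = 5 · 29393
29393 = 7 · 4199
4199 = 13 · 323
323 = 17 · 19
1322685 = 3^2 · 5 · 7 · 13 · 17 · 19, which has 6 distinct prime factors.

6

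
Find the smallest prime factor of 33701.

67

33701 is odd.
Digit sum 14, not divisible by 3.
Ends in 1: not divisible by 5.
7: 33701 = 7·4814 + 3
11: 33701 = 11·3063 + 8
13: 33701 = 13·2592 + 5
17: 33701 = 17·1982 + 7
19: 33701 = 19·1773 + 14
23: 33701 = 23·1465 + 6
29: 33701 = 29·1162 + 3
31: 33701 = 31·1087 + 4
37: 33701 = 37·910 + 31
41: 33701 = 41·821 + 40
43: 33701 = 43·783 + 32
47: 33701 = 47·717 + 2
53: 33701 = 53·635 + 46
59: 33701 = 59·571 + 12
61: 33701 = 61·552 + 29
67: 33701 = 67·503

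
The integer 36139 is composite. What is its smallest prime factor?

36139 is odd.
Digit sum 22, not divisible by 3.
Ends in 9: not divisible by 5.
7: 36139 = 7·5162 + 5
11: 36139 = 11·3285 + 4
13: 36139 = 13·2779 + 12
17: 36139 = 17·2125 + 14
19: 36139 = 19·1902 + 1
23: 36139 = 23·1571 + 6
29: 36139 = 29·1246 + 5
31: 36139 = 31·1165 + 24
37: 36139 = 37·976 + 27
41: 36139 = 41·881 + 18
43: 36139 = 43·840 + 19
47: 36139 = 47·768 + 43
53: 36139 = 53·681 + 46
59: 36139 = 59·612 + 31
61: 36139 = 61·592 + 27
67: 36139 = 67·539 + 26
71: 36139 = 71·509

71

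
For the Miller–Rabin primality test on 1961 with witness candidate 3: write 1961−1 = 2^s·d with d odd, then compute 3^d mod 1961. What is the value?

1961 − 1 = 1960 = 2^3 · 245, so d = 245.
3^1 ≡ 3 (mod 1961)
3^2 ≡ 3^2 = 9 ≡ 9 (mod 1961)
3^4 ≡ 9^2 = 81 ≡ 81 (mod 1961)
3^8 ≡ 81^2 = 6561 ≡ 678 (mod 1961)
3^16 ≡ 678^2 = 459684 ≡ 810 (mod 1961)
3^32 ≡ 810^2 = 656100 ≡ 1126 (mod 1961)
3^64 ≡ 1126^2 = 1267876 ≡ 1070 (mod 1961)
3^128 ≡ 1070^2 = 1144900 ≡ 1637 (mod 1961)
245 = 128 + 64 + 32 + 16 + 4 + 1 in binary powers of 2.
So 3^245 ≡ 1637 · 1070 · 1126 · 810 · 81 · 3 ≡ 509 (mod 1961).
Squaring chain: 509 → 229 → 1455; never reaches −1, so base 3 is a Miller–Rabin witness that 1961 is composite.

509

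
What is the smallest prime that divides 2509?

2509 is odd.
Digit sum 16, not divisible by 3.
Ends in 9: not divisible by 5.
7: 2509 = 7·358 + 3
11: 2509 = 11·228 + 1
13: 2509 = 13·193

13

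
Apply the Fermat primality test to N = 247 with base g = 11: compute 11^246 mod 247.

77

11^1 ≡ 11 (mod 247)
11^2 ≡ 11^2 = 121 ≡ 121 (mod 247)
11^4 ≡ 121^2 = 14641 ≡ 68 (mod 247)
11^8 ≡ 68^2 = 4624 ≡ 178 (mod 247)
11^16 ≡ 178^2 = 31684 ≡ 68 (mod 247)
11^32 ≡ 68^2 = 4624 ≡ 178 (mod 247)
11^64 ≡ 178^2 = 31684 ≡ 68 (mod 247)
11^128 ≡ 68^2 = 4624 ≡ 178 (mod 247)
246 = 128 + 64 + 32 + 16 + 4 + 2 in binary powers of 2.
So 11^246 ≡ 178 · 68 · 178 · 68 · 68 · 121 ≡ 77 (mod 247).
Since 77 ≠ 1, base 11 is a Fermat witness: 247 is composite.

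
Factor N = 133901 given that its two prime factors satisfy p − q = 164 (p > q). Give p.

Since p = q + 164, we have 133901 = q(q + 164), so q² + 164q − 133901 = 0.
Discriminant: 164² + 4·133901 = 26896 + 535604 = 562500; √562500 = 750.
q = (−164 + 750)/2 = 293, and p = q + 164 = 457.
Check: 293 · 457 = 133901.

457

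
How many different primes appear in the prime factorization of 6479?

3

6479 = 11 · 589
589 = 19 · 31
6479 = 11 · 19 · 31, which has 3 distinct prime factors.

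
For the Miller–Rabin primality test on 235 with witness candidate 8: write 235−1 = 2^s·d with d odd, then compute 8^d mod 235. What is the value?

158

235 − 1 = 234 = 2^1 · 117, so d = 117.
8^1 ≡ 8 (mod 235)
8^2 ≡ 8^2 = 64 ≡ 64 (mod 235)
8^4 ≡ 64^2 = 4096 ≡ 101 (mod 235)
8^8 ≡ 101^2 = 10201 ≡ 96 (mod 235)
8^16 ≡ 96^2 = 9216 ≡ 51 (mod 235)
8^32 ≡ 51^2 = 2601 ≡ 16 (mod 235)
8^64 ≡ 16^2 = 256 ≡ 21 (mod 235)
117 = 64 + 32 + 16 + 4 + 1 in binary powers of 2.
So 8^117 ≡ 21 · 16 · 51 · 101 · 8 ≡ 158 (mod 235).
Squaring chain: 158; never reaches −1, so base 8 is a Miller–Rabin witness that 235 is composite.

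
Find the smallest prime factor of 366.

2

366 is even: 2 divides it.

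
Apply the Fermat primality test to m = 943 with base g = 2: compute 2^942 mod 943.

496

2^1 ≡ 2 (mod 943)
2^2 ≡ 2^2 = 4 ≡ 4 (mod 943)
2^4 ≡ 4^2 = 16 ≡ 16 (mod 943)
2^8 ≡ 16^2 = 256 ≡ 256 (mod 943)
2^16 ≡ 256^2 = 65536 ≡ 469 (mod 943)
2^32 ≡ 469^2 = 219961 ≡ 242 (mod 943)
2^64 ≡ 242^2 = 58564 ≡ 98 (mod 943)
2^128 ≡ 98^2 = 9604 ≡ 174 (mod 943)
2^256 ≡ 174^2 = 30276 ≡ 100 (mod 943)
2^512 ≡ 100^2 = 10000 ≡ 570 (mod 943)
942 = 512 + 256 + 128 + 32 + 8 + 4 + 2 in binary powers of 2.
So 2^942 ≡ 570 · 100 · 174 · 242 · 256 · 16 · 4 ≡ 496 (mod 943).
Since 496 ≠ 1, base 2 is a Fermat witness: 943 is composite.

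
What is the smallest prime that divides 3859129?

3859129 is odd.
Digit sum 37, not divisible by 3.
Ends in 9: not divisible by 5.
7: 3859129 = 7·551304 + 1
11: 3859129 = 11·350829 + 10
13: 3859129 = 13·296856 + 1
17: 3859129 = 17·227007 + 10
19: 3859129 = 19·203112 + 1
23: 3859129 = 23·167788 + 5
29: 3859129 = 29·133073 + 12
31: 3859129 = 31·124488 + 1
37: 3859129 = 37·104300 + 29
41: 3859129 = 41·94125 + 4
43: 3859129 = 43·89747 + 8
47: 3859129 = 47·82109 + 6
53: 3859129 = 53·72813 + 40
59: 3859129 = 59·65408 + 57
61: 3859129 = 61·63264 + 25
67: 3859129 = 67·57598 + 63
71: 3859129 = 71·54353 + 66
73: 3859129 = 73·52864 + 57
79: 3859129 = 79·48849 + 58
83: 3859129 = 83·46495 + 44
89: 3859129 = 89·43361

89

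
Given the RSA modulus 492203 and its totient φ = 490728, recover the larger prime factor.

967

φ(n) = (p−1)(q−1) = n − (p+q) + 1, so p + q = 492203 − 490728 + 1 = 1476.
p and q are the roots of t² − 1476t + 492203 = 0.
Discriminant: 1476² − 4·492203 = 2178576 − 1968812 = 209764; √209764 = 458.
q = (1476 − 458)/2 = 509, p = (1476 + 458)/2 = 967.
Check: 509 · 967 = 492203.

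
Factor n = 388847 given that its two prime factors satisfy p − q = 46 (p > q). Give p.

Since p = q + 46, we have 388847 = q(q + 46), so q² + 46q − 388847 = 0.
Discriminant: 46² + 4·388847 = 2116 + 1555388 = 1557504; √1557504 = 1248.
q = (−46 + 1248)/2 = 601, and p = q + 46 = 647.
Check: 601 · 647 = 388847.

647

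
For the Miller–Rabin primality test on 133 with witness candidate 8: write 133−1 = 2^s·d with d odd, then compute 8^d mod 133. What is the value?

133 − 1 = 132 = 2^2 · 33, so d = 33.
8^1 ≡ 8 (mod 133)
8^2 ≡ 8^2 = 64 ≡ 64 (mod 133)
8^4 ≡ 64^2 = 4096 ≡ 106 (mod 133)
8^8 ≡ 106^2 = 11236 ≡ 64 (mod 133)
8^16 ≡ 64^2 = 4096 ≡ 106 (mod 133)
8^32 ≡ 106^2 = 11236 ≡ 64 (mod 133)
33 = 32 + 1 in binary powers of 2.
So 8^33 ≡ 64 · 8 ≡ 113 (mod 133).
Squaring chain: 113 → 1; never reaches −1, so base 8 is a Miller–Rabin witness that 133 is composite.

113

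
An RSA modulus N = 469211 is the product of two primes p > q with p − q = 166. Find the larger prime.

773

Since p = q + 166, we have 469211 = q(q + 166), so q² + 166q − 469211 = 0.
Discriminant: 166² + 4·469211 = 27556 + 1876844 = 1904400; √1904400 = 1380.
q = (−166 + 1380)/2 = 607, and p = q + 166 = 773.
Check: 607 · 773 = 469211.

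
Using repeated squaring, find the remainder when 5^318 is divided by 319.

136

5^1 ≡ 5 (mod 319)
5^2 ≡ 5^2 = 25 ≡ 25 (mod 319)
5^4 ≡ 25^2 = 625 ≡ 306 (mod 319)
5^8 ≡ 306^2 = 93636 ≡ 169 (mod 319)
5^16 ≡ 169^2 = 28561 ≡ 170 (mod 319)
5^32 ≡ 170^2 = 28900 ≡ 190 (mod 319)
5^64 ≡ 190^2 = 36100 ≡ 53 (mod 319)
5^128 ≡ 53^2 = 2809 ≡ 257 (mod 319)
5^256 ≡ 257^2 = 66049 ≡ 16 (mod 319)
318 = 256 + 32 + 16 + 8 + 4 + 2 in binary powers of 2.
So 5^318 ≡ 16 · 190 · 170 · 169 · 306 · 25 ≡ 136 (mod 319).
Since 136 ≠ 1, base 5 is a Fermat witness: 319 is composite.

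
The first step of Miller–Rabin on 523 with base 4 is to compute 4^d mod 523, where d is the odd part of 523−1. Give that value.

1

523 − 1 = 522 = 2^1 · 261, so d = 261.
4^1 ≡ 4 (mod 523)
4^2 ≡ 4^2 = 16 ≡ 16 (mod 523)
4^4 ≡ 16^2 = 256 ≡ 256 (mod 523)
4^8 ≡ 256^2 = 65536 ≡ 161 (mod 523)
4^16 ≡ 161^2 = 25921 ≡ 294 (mod 523)
4^32 ≡ 294^2 = 86436 ≡ 141 (mod 523)
4^64 ≡ 141^2 = 19881 ≡ 7 (mod 523)
4^128 ≡ 7^2 = 49 ≡ 49 (mod 523)
4^256 ≡ 49^2 = 2401 ≡ 309 (mod 523)
261 = 256 + 4 + 1 in binary powers of 2.
So 4^261 ≡ 309 · 256 · 4 ≡ 1 (mod 523).
Since 4^d ≡ 1 (mod 523), base 4 does not prove 523 composite.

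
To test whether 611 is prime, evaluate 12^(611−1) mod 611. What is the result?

118

12^1 ≡ 12 (mod 611)
12^2 ≡ 12^2 = 144 ≡ 144 (mod 611)
12^4 ≡ 144^2 = 20736 ≡ 573 (mod 611)
12^8 ≡ 573^2 = 328329 ≡ 222 (mod 611)
12^16 ≡ 222^2 = 49284 ≡ 404 (mod 611)
12^32 ≡ 404^2 = 163216 ≡ 79 (mod 611)
12^64 ≡ 79^2 = 6241 ≡ 131 (mod 611)
12^128 ≡ 131^2 = 17161 ≡ 53 (mod 611)
12^256 ≡ 53^2 = 2809 ≡ 365 (mod 611)
12^512 ≡ 365^2 = 133225 ≡ 27 (mod 611)
610 = 512 + 64 + 32 + 2 in binary powers of 2.
So 12^610 ≡ 27 · 131 · 79 · 144 ≡ 118 (mod 611).
Since 118 ≠ 1, base 12 is a Fermat witness: 611 is composite.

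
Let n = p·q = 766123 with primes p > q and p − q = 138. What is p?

947

Since p = q + 138, we have 766123 = q(q + 138), so q² + 138q − 766123 = 0.
Discriminant: 138² + 4·766123 = 19044 + 3064492 = 3083536; √3083536 = 1756.
q = (−138 + 1756)/2 = 809, and p = q + 138 = 947.
Check: 809 · 947 = 766123.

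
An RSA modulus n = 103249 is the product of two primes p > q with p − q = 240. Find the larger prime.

Since p = q + 240, we have 103249 = q(q + 240), so q² + 240q − 103249 = 0.
Discriminant: 240² + 4·103249 = 57600 + 412996 = 470596; √470596 = 686.
q = (−240 + 686)/2 = 223, and p = q + 240 = 463.
Check: 223 · 463 = 103249.

463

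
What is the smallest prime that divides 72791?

72791 is odd.
Digit sum 26, not divisible by 3.
Ends in 1: not divisible by 5.
7: 72791 = 7·10398 + 5
11: 72791 = 11·6617 + 4
13: 72791 = 13·5599 + 4
17: 72791 = 17·4281 + 14
19: 72791 = 19·3831 + 2
23: 72791 = 23·3164 + 19
29: 72791 = 29·2510 + 1
31: 72791 = 31·2348 + 3
37: 72791 = 37·1967 + 12
41: 72791 = 41·1775 + 16
43: 72791 = 43·1692 + 35
47: 72791 = 47·1548 + 35
53: 72791 = 53·1373 + 22
59: 72791 = 59·1233 + 44
61: 72791 = 61·1193 + 18
67: 72791 = 67·1086 + 29
71: 72791 = 71·1025 + 16
73: 72791 = 73·997 + 10
79: 72791 = 79·921 + 32
83: 72791 = 83·877

83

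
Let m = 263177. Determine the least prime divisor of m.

263177 is odd.
Digit sum 26, not divisible by 3.
Ends in 7: not divisible by 5.
7: 263177 = 7·37596 + 5
11: 263177 = 11·23925 + 2
13: 263177 = 13·20244 + 5
17: 263177 = 17·15481

17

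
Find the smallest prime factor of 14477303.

79

14477303 is odd.
Digit sum 29, not divisible by 3.
Ends in 3: not divisible by 5.
7: 14477303 = 7·2068186 + 1
11: 14477303 = 11·1316118 + 5
13: 14477303 = 13·1113638 + 9
17: 14477303 = 17·851606 + 1
19: 14477303 = 19·761963 + 6
23: 14477303 = 23·629447 + 22
29: 14477303 = 29·499217 + 10
31: 14477303 = 31·467009 + 24
37: 14477303 = 37·391278 + 17
41: 14477303 = 41·353104 + 39
43: 14477303 = 43·336681 + 20
47: 14477303 = 47·308027 + 34
53: 14477303 = 53·273156 + 35
59: 14477303 = 59·245378 + 1
61: 14477303 = 61·237332 + 51
67: 14477303 = 67·216079 + 10
71: 14477303 = 71·203905 + 48
73: 14477303 = 73·198319 + 16
79: 14477303 = 79·183257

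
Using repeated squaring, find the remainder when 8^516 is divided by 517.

8^1 ≡ 8 (mod 517)
8^2 ≡ 8^2 = 64 ≡ 64 (mod 517)
8^4 ≡ 64^2 = 4096 ≡ 477 (mod 517)
8^8 ≡ 477^2 = 227529 ≡ 49 (mod 517)
8^16 ≡ 49^2 = 2401 ≡ 333 (mod 517)
8^32 ≡ 333^2 = 110889 ≡ 251 (mod 517)
8^64 ≡ 251^2 = 63001 ≡ 444 (mod 517)
8^128 ≡ 444^2 = 197136 ≡ 159 (mod 517)
8^256 ≡ 159^2 = 25281 ≡ 465 (mod 517)
8^512 ≡ 465^2 = 216225 ≡ 119 (mod 517)
516 = 512 + 4 in binary powers of 2.
So 8^516 ≡ 119 · 477 ≡ 410 (mod 517).
Since 410 ≠ 1, base 8 is a Fermat witness: 517 is composite.

410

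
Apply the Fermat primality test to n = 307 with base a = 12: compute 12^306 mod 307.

1

12^1 ≡ 12 (mod 307)
12^2 ≡ 12^2 = 144 ≡ 144 (mod 307)
12^4 ≡ 144^2 = 20736 ≡ 167 (mod 307)
12^8 ≡ 167^2 = 27889 ≡ 259 (mod 307)
12^16 ≡ 259^2 = 67081 ≡ 155 (mod 307)
12^32 ≡ 155^2 = 24025 ≡ 79 (mod 307)
12^64 ≡ 79^2 = 6241 ≡ 101 (mod 307)
12^128 ≡ 101^2 = 10201 ≡ 70 (mod 307)
12^256 ≡ 70^2 = 4900 ≡ 295 (mod 307)
306 = 256 + 32 + 16 + 2 in binary powers of 2.
So 12^306 ≡ 295 · 79 · 155 · 144 ≡ 1 (mod 307).
Since the result is 1, base 12 gives no evidence that 307 is composite.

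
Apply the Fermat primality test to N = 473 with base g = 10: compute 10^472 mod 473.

23

10^1 ≡ 10 (mod 473)
10^2 ≡ 10^2 = 100 ≡ 100 (mod 473)
10^4 ≡ 100^2 = 10000 ≡ 67 (mod 473)
10^8 ≡ 67^2 = 4489 ≡ 232 (mod 473)
10^16 ≡ 232^2 = 53824 ≡ 375 (mod 473)
10^32 ≡ 375^2 = 140625 ≡ 144 (mod 473)
10^64 ≡ 144^2 = 20736 ≡ 397 (mod 473)
10^128 ≡ 397^2 = 157609 ≡ 100 (mod 473)
10^256 ≡ 100^2 = 10000 ≡ 67 (mod 473)
472 = 256 + 128 + 64 + 16 + 8 in binary powers of 2.
So 10^472 ≡ 67 · 100 · 397 · 375 · 232 ≡ 23 (mod 473).
Since 23 ≠ 1, base 10 is a Fermat witness: 473 is composite.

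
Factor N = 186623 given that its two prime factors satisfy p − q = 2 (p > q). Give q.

Since p = q + 2, we have 186623 = q(q + 2), so q² + 2q − 186623 = 0.
Discriminant: 2² + 4·186623 = 4 + 746492 = 746496; √746496 = 864.
q = (−2 + 864)/2 = 431, and p = q + 2 = 433.
Check: 431 · 433 = 186623.

431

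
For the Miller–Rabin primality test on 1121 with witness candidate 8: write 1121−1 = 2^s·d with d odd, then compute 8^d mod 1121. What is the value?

1114

1121 − 1 = 1120 = 2^5 · 35, so d = 35.
8^1 ≡ 8 (mod 1121)
8^2 ≡ 8^2 = 64 ≡ 64 (mod 1121)
8^4 ≡ 64^2 = 4096 ≡ 733 (mod 1121)
8^8 ≡ 733^2 = 537289 ≡ 330 (mod 1121)
8^16 ≡ 330^2 = 108900 ≡ 163 (mod 1121)
8^32 ≡ 163^2 = 26569 ≡ 786 (mod 1121)
35 = 32 + 2 + 1 in binary powers of 2.
So 8^35 ≡ 786 · 64 · 8 ≡ 1114 (mod 1121).
Squaring chain: 1114 → 49 → 159 → 619 → 900; never reaches −1, so base 8 is a Miller–Rabin witness that 1121 is composite.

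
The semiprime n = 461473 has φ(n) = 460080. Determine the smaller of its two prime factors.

541

φ(n) = (p−1)(q−1) = n − (p+q) + 1, so p + q = 461473 − 460080 + 1 = 1394.
p and q are the roots of t² − 1394t + 461473 = 0.
Discriminant: 1394² − 4·461473 = 1943236 − 1845892 = 97344; √97344 = 312.
q = (1394 − 312)/2 = 541, p = (1394 + 312)/2 = 853.
Check: 541 · 853 = 461473.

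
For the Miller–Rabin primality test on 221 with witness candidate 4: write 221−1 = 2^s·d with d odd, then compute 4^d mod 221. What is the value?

221 − 1 = 220 = 2^2 · 55, so d = 55.
4^1 ≡ 4 (mod 221)
4^2 ≡ 4^2 = 16 ≡ 16 (mod 221)
4^4 ≡ 16^2 = 256 ≡ 35 (mod 221)
4^8 ≡ 35^2 = 1225 ≡ 120 (mod 221)
4^16 ≡ 120^2 = 14400 ≡ 35 (mod 221)
4^32 ≡ 35^2 = 1225 ≡ 120 (mod 221)
55 = 32 + 16 + 4 + 2 + 1 in binary powers of 2.
So 4^55 ≡ 120 · 35 · 35 · 16 · 4 ≡ 30 (mod 221).
Squaring chain: 30 → 16; never reaches −1, so base 4 is a Miller–Rabin witness that 221 is composite.

30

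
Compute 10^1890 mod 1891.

1768

10^1 ≡ 10 (mod 1891)
10^2 ≡ 10^2 = 100 ≡ 100 (mod 1891)
10^4 ≡ 100^2 = 10000 ≡ 545 (mod 1891)
10^8 ≡ 545^2 = 297025 ≡ 138 (mod 1891)
10^16 ≡ 138^2 = 19044 ≡ 134 (mod 1891)
10^32 ≡ 134^2 = 17956 ≡ 937 (mod 1891)
10^64 ≡ 937^2 = 877969 ≡ 545 (mod 1891)
10^128 ≡ 545^2 = 297025 ≡ 138 (mod 1891)
10^256 ≡ 138^2 = 19044 ≡ 134 (mod 1891)
10^512 ≡ 134^2 = 17956 ≡ 937 (mod 1891)
10^1024 ≡ 937^2 = 877969 ≡ 545 (mod 1891)
1890 = 1024 + 512 + 256 + 64 + 32 + 2 in binary powers of 2.
So 10^1890 ≡ 545 · 937 · 134 · 545 · 937 · 100 ≡ 1768 (mod 1891).
Since 1768 ≠ 1, base 10 is a Fermat witness: 1891 is composite.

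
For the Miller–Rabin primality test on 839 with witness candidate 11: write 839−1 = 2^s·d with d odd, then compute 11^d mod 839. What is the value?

838

839 − 1 = 838 = 2^1 · 419, so d = 419.
11^1 ≡ 11 (mod 839)
11^2 ≡ 11^2 = 121 ≡ 121 (mod 839)
11^4 ≡ 121^2 = 14641 ≡ 378 (mod 839)
11^8 ≡ 378^2 = 142884 ≡ 254 (mod 839)
11^16 ≡ 254^2 = 64516 ≡ 752 (mod 839)
11^32 ≡ 752^2 = 565504 ≡ 18 (mod 839)
11^64 ≡ 18^2 = 324 ≡ 324 (mod 839)
11^128 ≡ 324^2 = 104976 ≡ 101 (mod 839)
11^256 ≡ 101^2 = 10201 ≡ 133 (mod 839)
419 = 256 + 128 + 32 + 2 + 1 in binary powers of 2.
So 11^419 ≡ 133 · 101 · 18 · 121 · 11 ≡ 838 (mod 839).
Since 11^d ≡ 838 (mod 839), base 11 does not prove 839 composite.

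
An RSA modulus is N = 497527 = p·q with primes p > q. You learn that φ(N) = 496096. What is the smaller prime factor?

φ(n) = (p−1)(q−1) = n − (p+q) + 1, so p + q = 497527 − 496096 + 1 = 1432.
p and q are the roots of t² − 1432t + 497527 = 0.
Discriminant: 1432² − 4·497527 = 2050624 − 1990108 = 60516; √60516 = 246.
q = (1432 − 246)/2 = 593, p = (1432 + 246)/2 = 839.
Check: 593 · 839 = 497527.

593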